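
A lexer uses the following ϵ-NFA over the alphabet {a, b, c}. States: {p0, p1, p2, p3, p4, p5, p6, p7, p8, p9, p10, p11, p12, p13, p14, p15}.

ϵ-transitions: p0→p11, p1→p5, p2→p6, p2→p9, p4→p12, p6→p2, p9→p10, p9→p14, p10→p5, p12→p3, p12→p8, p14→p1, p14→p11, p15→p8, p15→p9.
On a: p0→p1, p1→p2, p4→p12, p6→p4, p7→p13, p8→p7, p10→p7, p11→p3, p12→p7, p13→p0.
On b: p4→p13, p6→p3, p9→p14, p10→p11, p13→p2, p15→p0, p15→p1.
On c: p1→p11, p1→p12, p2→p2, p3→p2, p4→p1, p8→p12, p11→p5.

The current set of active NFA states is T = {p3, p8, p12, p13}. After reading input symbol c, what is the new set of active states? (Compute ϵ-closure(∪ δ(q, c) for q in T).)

p3 on c → {p2}.
p8 on c → {p12}.
No c-transition from p12, p13.
Union after reading c: {p2, p12}.
Now take the ϵ-closure:
From p2 via ϵ: add p6, p9.
From p12 via ϵ: add p3, p8.
From p9 via ϵ: add p10, p14.
From p10 via ϵ: add p5.
From p14 via ϵ: add p1, p11.
No new states can be added; the closed set is {p1, p2, p3, p5, p6, p8, p9, p10, p11, p12, p14}.

{p1, p2, p3, p5, p6, p8, p9, p10, p11, p12, p14}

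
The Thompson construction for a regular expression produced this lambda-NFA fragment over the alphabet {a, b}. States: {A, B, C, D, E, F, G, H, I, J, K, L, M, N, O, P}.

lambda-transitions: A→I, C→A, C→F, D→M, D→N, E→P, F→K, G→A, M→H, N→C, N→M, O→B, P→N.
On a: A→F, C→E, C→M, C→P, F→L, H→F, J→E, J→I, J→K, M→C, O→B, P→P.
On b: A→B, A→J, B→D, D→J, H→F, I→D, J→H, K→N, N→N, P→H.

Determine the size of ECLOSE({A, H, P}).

9

Start with {A, H, P}.
From A via lambda: add I.
From P via lambda: add N.
From N via lambda: add C, M.
From C via lambda: add F.
From F via lambda: add K.
lambda-closure = {A, C, F, H, I, K, M, N, P}, which has 9 states.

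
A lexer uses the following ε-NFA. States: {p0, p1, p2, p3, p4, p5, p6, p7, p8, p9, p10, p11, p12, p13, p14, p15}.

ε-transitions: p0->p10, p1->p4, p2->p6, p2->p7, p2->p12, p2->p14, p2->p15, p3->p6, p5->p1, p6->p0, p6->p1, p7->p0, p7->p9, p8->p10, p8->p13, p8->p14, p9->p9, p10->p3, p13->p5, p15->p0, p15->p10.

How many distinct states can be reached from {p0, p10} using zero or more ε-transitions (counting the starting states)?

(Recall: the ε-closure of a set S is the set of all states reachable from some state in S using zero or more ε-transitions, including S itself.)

Start with {p0, p10}.
From p10 via ε: add p3.
From p3 via ε: add p6.
From p6 via ε: add p1.
From p1 via ε: add p4.
ε-closure = {p0, p1, p3, p4, p6, p10}, which has 6 states.

6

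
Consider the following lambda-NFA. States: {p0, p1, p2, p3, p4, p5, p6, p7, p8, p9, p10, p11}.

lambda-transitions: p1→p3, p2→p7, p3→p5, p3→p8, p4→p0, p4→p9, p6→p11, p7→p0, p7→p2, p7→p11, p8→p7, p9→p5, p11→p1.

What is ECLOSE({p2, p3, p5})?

{p0, p1, p2, p3, p5, p7, p8, p11}

Start with {p2, p3, p5}.
From p2 via lambda: add p7.
From p3 via lambda: add p8.
From p7 via lambda: add p0, p11.
From p11 via lambda: add p1.
No new states can be added; the closed set is {p0, p1, p2, p3, p5, p7, p8, p11}.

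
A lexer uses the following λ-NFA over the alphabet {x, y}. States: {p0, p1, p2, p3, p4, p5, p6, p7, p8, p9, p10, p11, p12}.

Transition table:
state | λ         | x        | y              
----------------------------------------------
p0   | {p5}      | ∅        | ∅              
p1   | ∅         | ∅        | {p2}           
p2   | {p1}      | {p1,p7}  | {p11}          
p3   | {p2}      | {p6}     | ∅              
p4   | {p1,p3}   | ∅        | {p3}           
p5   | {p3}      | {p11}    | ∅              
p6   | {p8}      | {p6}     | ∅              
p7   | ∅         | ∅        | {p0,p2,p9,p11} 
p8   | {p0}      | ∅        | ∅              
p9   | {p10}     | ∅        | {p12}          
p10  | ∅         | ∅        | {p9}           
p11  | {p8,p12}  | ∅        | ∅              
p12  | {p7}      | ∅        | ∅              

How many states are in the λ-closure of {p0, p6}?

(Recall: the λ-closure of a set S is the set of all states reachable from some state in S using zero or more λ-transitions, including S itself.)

Start with {p0, p6}.
From p0 via λ: add p5.
From p6 via λ: add p8.
From p5 via λ: add p3.
From p3 via λ: add p2.
From p2 via λ: add p1.
λ-closure = {p0, p1, p2, p3, p5, p6, p8}, which has 7 states.

7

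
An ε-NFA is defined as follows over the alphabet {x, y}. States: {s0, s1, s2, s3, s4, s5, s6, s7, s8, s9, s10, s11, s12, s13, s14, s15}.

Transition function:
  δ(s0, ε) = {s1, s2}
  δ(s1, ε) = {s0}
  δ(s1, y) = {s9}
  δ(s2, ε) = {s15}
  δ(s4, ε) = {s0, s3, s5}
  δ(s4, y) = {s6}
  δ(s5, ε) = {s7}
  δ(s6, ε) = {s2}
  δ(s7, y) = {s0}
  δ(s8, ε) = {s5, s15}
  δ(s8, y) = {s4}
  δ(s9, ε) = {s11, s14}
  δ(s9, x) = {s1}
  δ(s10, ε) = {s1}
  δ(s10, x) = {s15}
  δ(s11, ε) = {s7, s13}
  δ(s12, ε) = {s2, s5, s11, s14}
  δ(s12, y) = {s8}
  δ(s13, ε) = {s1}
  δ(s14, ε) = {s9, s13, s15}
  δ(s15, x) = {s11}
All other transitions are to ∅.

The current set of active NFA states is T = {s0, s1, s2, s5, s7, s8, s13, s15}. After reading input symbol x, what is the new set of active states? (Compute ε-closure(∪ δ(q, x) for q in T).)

s15 on x → {s11}.
No x-transition from s0, s1, s2, s5, s7, s8, s13.
Union after reading x: {s11}.
Now take the ε-closure:
From s11 via ε: add s7, s13.
From s13 via ε: add s1.
From s1 via ε: add s0.
From s0 via ε: add s2.
From s2 via ε: add s15.
No new states can be added; the closed set is {s0, s1, s2, s7, s11, s13, s15}.

{s0, s1, s2, s7, s11, s13, s15}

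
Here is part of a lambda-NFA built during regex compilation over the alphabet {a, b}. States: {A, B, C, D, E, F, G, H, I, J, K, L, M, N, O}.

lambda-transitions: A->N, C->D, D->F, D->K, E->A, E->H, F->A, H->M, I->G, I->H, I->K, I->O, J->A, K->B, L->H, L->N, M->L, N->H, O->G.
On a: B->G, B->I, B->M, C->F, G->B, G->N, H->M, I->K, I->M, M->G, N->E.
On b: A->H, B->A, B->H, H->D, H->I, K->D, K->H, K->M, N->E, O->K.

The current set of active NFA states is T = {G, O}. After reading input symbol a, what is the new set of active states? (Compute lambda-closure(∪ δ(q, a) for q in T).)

G on a → {B, N}.
No a-transition from O.
Union after reading a: {B, N}.
Now take the lambda-closure:
From N via lambda: add H.
From H via lambda: add M.
From M via lambda: add L.
No new states can be added; the closed set is {B, H, L, M, N}.

{B, H, L, M, N}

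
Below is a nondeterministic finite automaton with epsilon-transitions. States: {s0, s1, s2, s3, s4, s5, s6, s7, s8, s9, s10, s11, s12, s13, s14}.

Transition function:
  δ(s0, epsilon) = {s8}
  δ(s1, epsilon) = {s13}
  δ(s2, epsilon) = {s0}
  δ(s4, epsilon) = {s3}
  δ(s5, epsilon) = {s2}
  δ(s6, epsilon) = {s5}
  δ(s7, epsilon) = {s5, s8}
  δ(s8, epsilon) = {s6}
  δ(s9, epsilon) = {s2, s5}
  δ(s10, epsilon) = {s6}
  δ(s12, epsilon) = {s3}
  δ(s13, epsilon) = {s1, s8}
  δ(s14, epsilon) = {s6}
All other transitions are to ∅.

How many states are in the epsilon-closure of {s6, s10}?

6

Start with {s6, s10}.
From s6 via epsilon: add s5.
From s5 via epsilon: add s2.
From s2 via epsilon: add s0.
From s0 via epsilon: add s8.
epsilon-closure = {s0, s2, s5, s6, s8, s10}, which has 6 states.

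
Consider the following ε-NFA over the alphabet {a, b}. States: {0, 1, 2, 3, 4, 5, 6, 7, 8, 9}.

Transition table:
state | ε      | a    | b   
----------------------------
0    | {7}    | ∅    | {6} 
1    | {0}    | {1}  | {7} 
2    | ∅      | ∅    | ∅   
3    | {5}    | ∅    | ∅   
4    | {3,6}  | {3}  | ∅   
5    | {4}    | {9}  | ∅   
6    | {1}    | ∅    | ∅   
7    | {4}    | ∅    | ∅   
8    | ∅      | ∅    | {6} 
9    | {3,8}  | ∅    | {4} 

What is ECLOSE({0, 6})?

Start with {0, 6}.
From 0 via ε: add 7.
From 6 via ε: add 1.
From 7 via ε: add 4.
From 4 via ε: add 3.
From 3 via ε: add 5.
No new states can be added; the closed set is {0, 1, 3, 4, 5, 6, 7}.

{0, 1, 3, 4, 5, 6, 7}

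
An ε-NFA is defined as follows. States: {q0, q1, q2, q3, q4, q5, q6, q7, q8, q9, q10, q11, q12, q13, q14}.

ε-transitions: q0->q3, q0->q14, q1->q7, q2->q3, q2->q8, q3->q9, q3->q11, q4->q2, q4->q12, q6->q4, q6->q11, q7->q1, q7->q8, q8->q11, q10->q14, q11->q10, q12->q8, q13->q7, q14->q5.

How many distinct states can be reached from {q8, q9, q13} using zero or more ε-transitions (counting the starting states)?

9

Start with {q8, q9, q13}.
From q8 via ε: add q11.
From q13 via ε: add q7.
From q7 via ε: add q1.
From q11 via ε: add q10.
From q10 via ε: add q14.
From q14 via ε: add q5.
ε-closure = {q1, q5, q7, q8, q9, q10, q11, q13, q14}, which has 9 states.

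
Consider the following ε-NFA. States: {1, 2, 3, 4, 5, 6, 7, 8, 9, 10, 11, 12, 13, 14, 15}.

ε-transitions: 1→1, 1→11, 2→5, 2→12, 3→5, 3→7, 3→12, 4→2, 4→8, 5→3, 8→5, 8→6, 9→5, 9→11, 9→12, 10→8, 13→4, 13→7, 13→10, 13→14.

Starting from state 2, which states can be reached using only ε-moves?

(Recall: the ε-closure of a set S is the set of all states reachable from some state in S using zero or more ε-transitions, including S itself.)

Start with {2}.
From 2 via ε: add 5, 12.
From 5 via ε: add 3.
From 3 via ε: add 7.
No new states can be added; the closed set is {2, 3, 5, 7, 12}.

{2, 3, 5, 7, 12}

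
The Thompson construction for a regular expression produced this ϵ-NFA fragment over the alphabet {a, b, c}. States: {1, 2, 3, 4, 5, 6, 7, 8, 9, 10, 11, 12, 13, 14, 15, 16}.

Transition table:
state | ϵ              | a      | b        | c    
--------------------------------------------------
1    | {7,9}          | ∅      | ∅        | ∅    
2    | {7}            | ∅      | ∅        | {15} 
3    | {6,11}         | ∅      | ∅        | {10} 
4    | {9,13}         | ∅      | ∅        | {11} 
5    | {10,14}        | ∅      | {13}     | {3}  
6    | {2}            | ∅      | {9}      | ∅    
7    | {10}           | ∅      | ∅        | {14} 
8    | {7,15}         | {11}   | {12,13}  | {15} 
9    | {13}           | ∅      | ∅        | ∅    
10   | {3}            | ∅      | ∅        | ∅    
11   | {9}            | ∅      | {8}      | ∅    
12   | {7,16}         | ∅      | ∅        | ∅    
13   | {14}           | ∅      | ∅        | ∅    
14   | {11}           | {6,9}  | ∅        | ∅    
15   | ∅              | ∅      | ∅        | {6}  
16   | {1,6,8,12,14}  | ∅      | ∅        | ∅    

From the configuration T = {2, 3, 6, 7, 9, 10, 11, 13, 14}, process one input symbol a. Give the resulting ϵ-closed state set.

{2, 3, 6, 7, 9, 10, 11, 13, 14}

14 on a → {6, 9}.
No a-transition from 2, 3, 6, 7, 9, 10, 11, 13.
Union after reading a: {6, 9}.
Now take the ϵ-closure:
From 6 via ϵ: add 2.
From 9 via ϵ: add 13.
From 2 via ϵ: add 7.
From 13 via ϵ: add 14.
From 7 via ϵ: add 10.
From 14 via ϵ: add 11.
From 10 via ϵ: add 3.
No new states can be added; the closed set is {2, 3, 6, 7, 9, 10, 11, 13, 14}.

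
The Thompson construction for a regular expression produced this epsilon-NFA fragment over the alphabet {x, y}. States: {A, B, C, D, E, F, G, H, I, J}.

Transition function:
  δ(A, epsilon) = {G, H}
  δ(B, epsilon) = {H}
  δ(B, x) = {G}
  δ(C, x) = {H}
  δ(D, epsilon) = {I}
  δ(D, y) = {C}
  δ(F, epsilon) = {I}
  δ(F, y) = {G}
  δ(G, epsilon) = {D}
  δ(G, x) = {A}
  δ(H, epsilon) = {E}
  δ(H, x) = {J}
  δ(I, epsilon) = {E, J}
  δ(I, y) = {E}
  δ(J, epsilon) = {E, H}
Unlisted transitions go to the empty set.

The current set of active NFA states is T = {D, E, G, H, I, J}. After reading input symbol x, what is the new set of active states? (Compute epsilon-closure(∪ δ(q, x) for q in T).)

{A, D, E, G, H, I, J}

G on x → {A}.
H on x → {J}.
No x-transition from D, E, I, J.
Union after reading x: {A, J}.
Now take the epsilon-closure:
From A via epsilon: add G, H.
From J via epsilon: add E.
From G via epsilon: add D.
From D via epsilon: add I.
No new states can be added; the closed set is {A, D, E, G, H, I, J}.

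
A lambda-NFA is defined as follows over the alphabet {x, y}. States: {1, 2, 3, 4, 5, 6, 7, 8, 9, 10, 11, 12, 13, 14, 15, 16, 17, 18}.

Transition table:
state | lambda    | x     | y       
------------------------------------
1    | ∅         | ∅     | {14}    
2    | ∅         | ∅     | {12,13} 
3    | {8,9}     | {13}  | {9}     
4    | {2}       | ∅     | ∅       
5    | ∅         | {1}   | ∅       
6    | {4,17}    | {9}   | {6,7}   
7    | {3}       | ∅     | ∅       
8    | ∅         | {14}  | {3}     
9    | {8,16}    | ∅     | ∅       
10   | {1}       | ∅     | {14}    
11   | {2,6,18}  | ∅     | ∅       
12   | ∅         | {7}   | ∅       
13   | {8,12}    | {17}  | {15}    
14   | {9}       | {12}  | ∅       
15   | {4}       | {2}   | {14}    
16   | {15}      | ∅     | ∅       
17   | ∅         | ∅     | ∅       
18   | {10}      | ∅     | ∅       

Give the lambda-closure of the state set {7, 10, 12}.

Start with {7, 10, 12}.
From 7 via lambda: add 3.
From 10 via lambda: add 1.
From 3 via lambda: add 8, 9.
From 9 via lambda: add 16.
From 16 via lambda: add 15.
From 15 via lambda: add 4.
From 4 via lambda: add 2.
No new states can be added; the closed set is {1, 2, 3, 4, 7, 8, 9, 10, 12, 15, 16}.

{1, 2, 3, 4, 7, 8, 9, 10, 12, 15, 16}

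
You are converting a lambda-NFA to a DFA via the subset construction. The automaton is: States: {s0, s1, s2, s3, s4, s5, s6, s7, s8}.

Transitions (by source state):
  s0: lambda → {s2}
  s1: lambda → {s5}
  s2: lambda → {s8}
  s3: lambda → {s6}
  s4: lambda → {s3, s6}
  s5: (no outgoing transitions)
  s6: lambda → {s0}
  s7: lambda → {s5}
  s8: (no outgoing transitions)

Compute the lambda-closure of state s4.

{s0, s2, s3, s4, s6, s8}

Start with {s4}.
From s4 via lambda: add s3, s6.
From s6 via lambda: add s0.
From s0 via lambda: add s2.
From s2 via lambda: add s8.
No new states can be added; the closed set is {s0, s2, s3, s4, s6, s8}.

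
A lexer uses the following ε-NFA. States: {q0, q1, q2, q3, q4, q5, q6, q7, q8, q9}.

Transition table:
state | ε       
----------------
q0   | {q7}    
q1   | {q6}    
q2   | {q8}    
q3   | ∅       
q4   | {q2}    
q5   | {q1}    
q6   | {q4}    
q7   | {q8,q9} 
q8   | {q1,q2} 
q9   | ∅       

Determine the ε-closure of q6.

Start with {q6}.
From q6 via ε: add q4.
From q4 via ε: add q2.
From q2 via ε: add q8.
From q8 via ε: add q1.
No new states can be added; the closed set is {q1, q2, q4, q6, q8}.

{q1, q2, q4, q6, q8}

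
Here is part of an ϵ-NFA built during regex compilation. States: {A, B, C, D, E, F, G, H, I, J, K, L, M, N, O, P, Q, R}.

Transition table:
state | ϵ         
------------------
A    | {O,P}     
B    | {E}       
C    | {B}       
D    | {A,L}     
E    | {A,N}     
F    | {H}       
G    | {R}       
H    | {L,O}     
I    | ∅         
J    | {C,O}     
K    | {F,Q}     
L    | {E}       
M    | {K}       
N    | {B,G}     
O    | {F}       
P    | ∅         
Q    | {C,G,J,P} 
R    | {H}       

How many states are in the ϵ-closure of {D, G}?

Start with {D, G}.
From D via ϵ: add A, L.
From G via ϵ: add R.
From A via ϵ: add O, P.
From L via ϵ: add E.
From R via ϵ: add H.
From E via ϵ: add N.
From O via ϵ: add F.
From N via ϵ: add B.
ϵ-closure = {A, B, D, E, F, G, H, L, N, O, P, R}, which has 12 states.

12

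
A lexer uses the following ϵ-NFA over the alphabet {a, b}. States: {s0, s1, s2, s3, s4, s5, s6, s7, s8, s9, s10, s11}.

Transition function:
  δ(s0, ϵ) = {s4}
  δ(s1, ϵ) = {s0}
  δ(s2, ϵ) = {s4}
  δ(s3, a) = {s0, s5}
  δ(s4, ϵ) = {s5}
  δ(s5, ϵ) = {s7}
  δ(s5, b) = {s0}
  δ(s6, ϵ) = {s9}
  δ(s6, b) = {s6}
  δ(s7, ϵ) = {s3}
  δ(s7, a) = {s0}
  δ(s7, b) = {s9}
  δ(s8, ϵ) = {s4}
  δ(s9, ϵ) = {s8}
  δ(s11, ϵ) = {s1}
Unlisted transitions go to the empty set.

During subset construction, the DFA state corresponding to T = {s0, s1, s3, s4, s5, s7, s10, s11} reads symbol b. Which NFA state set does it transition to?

s5 on b → {s0}.
s7 on b → {s9}.
No b-transition from s0, s1, s3, s4, s10, s11.
Union after reading b: {s0, s9}.
Now take the ϵ-closure:
From s0 via ϵ: add s4.
From s9 via ϵ: add s8.
From s4 via ϵ: add s5.
From s5 via ϵ: add s7.
From s7 via ϵ: add s3.
No new states can be added; the closed set is {s0, s3, s4, s5, s7, s8, s9}.

{s0, s3, s4, s5, s7, s8, s9}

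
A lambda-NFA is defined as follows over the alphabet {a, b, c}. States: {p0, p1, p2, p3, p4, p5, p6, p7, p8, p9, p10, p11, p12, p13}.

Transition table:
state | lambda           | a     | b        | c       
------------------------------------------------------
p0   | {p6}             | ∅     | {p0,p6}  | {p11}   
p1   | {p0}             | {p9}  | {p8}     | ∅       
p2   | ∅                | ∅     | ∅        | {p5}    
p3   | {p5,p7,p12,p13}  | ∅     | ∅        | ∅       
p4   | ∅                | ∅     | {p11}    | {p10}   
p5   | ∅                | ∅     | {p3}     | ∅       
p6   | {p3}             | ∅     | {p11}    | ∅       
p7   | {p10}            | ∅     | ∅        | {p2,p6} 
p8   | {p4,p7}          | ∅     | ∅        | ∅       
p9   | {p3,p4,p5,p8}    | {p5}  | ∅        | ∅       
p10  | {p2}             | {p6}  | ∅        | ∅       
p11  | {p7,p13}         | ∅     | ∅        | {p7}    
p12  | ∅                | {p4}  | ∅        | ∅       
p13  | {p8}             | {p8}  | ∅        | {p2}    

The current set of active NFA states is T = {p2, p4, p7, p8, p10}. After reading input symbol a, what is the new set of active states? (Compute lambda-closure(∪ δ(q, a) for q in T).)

{p2, p3, p4, p5, p6, p7, p8, p10, p12, p13}

p10 on a → {p6}.
No a-transition from p2, p4, p7, p8.
Union after reading a: {p6}.
Now take the lambda-closure:
From p6 via lambda: add p3.
From p3 via lambda: add p5, p7, p12, p13.
From p7 via lambda: add p10.
From p13 via lambda: add p8.
From p8 via lambda: add p4.
From p10 via lambda: add p2.
No new states can be added; the closed set is {p2, p3, p4, p5, p6, p7, p8, p10, p12, p13}.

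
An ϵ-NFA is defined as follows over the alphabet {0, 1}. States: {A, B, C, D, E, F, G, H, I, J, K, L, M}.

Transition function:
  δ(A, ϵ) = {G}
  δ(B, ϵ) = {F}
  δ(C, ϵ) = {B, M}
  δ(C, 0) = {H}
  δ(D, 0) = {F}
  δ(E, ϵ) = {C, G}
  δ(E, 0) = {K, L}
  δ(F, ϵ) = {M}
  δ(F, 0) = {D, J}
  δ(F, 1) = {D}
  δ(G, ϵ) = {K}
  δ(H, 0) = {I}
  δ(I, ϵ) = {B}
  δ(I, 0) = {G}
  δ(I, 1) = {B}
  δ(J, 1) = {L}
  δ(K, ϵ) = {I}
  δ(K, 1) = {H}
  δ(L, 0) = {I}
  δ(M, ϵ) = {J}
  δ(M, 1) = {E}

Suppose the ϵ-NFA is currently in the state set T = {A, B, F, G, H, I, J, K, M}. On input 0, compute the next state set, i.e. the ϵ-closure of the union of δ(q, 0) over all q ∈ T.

{B, D, F, G, I, J, K, M}

F on 0 → {D, J}.
H on 0 → {I}.
I on 0 → {G}.
No 0-transition from A, B, G, J, K, M.
Union after reading 0: {D, G, I, J}.
Now take the ϵ-closure:
From G via ϵ: add K.
From I via ϵ: add B.
From B via ϵ: add F.
From F via ϵ: add M.
No new states can be added; the closed set is {B, D, F, G, I, J, K, M}.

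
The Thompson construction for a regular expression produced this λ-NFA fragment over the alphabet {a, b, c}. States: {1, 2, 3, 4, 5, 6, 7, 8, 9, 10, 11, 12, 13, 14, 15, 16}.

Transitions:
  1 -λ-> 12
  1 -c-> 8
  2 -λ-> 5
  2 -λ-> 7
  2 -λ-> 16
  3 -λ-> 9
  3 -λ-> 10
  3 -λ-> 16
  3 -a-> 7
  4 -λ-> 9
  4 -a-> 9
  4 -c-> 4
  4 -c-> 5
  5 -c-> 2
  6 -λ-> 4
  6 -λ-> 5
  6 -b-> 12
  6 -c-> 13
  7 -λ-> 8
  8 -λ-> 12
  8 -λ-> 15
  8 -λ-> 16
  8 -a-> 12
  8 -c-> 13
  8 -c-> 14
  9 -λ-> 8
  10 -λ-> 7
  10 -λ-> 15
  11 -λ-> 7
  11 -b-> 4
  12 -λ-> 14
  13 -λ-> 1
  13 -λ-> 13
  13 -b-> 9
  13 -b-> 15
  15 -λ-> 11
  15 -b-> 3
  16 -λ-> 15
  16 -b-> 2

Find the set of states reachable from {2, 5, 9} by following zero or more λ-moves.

Start with {2, 5, 9}.
From 2 via λ: add 7, 16.
From 9 via λ: add 8.
From 8 via λ: add 12, 15.
From 12 via λ: add 14.
From 15 via λ: add 11.
No new states can be added; the closed set is {2, 5, 7, 8, 9, 11, 12, 14, 15, 16}.

{2, 5, 7, 8, 9, 11, 12, 14, 15, 16}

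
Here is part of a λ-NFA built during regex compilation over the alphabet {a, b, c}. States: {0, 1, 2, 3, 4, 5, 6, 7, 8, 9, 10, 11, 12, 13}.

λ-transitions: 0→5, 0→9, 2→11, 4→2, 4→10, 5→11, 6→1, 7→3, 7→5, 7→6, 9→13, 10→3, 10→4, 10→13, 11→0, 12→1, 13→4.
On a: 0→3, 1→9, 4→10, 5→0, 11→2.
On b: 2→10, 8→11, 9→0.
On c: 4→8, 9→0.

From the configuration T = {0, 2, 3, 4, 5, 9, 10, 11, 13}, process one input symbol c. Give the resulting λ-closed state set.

4 on c → {8}.
9 on c → {0}.
No c-transition from 0, 2, 3, 5, 10, 11, 13.
Union after reading c: {0, 8}.
Now take the λ-closure:
From 0 via λ: add 5, 9.
From 5 via λ: add 11.
From 9 via λ: add 13.
From 13 via λ: add 4.
From 4 via λ: add 2, 10.
From 10 via λ: add 3.
No new states can be added; the closed set is {0, 2, 3, 4, 5, 8, 9, 10, 11, 13}.

{0, 2, 3, 4, 5, 8, 9, 10, 11, 13}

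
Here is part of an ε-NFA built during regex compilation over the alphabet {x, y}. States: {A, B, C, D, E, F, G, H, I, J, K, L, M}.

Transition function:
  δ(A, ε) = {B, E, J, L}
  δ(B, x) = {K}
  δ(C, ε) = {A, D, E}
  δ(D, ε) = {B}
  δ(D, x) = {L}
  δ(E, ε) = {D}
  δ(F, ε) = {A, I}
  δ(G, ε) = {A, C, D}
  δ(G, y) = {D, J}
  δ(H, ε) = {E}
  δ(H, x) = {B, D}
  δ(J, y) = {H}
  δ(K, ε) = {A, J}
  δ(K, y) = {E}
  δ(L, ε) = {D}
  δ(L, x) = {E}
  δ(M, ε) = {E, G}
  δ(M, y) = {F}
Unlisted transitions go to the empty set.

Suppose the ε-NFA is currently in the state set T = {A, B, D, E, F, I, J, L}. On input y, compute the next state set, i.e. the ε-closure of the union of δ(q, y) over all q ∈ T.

J on y → {H}.
No y-transition from A, B, D, E, F, I, L.
Union after reading y: {H}.
Now take the ε-closure:
From H via ε: add E.
From E via ε: add D.
From D via ε: add B.
No new states can be added; the closed set is {B, D, E, H}.

{B, D, E, H}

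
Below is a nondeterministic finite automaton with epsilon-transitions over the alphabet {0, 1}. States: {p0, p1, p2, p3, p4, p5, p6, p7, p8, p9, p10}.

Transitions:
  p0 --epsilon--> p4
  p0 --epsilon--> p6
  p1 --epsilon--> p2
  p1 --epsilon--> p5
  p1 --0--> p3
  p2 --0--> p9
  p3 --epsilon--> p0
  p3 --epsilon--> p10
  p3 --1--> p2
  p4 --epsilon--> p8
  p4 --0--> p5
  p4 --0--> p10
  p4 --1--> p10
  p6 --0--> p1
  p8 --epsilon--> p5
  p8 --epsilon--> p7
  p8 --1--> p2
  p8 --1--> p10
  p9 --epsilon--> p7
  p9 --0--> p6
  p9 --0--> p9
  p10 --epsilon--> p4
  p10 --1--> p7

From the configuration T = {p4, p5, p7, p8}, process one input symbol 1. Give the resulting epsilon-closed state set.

p4 on 1 → {p10}.
p8 on 1 → {p2, p10}.
No 1-transition from p5, p7.
Union after reading 1: {p2, p10}.
Now take the epsilon-closure:
From p10 via epsilon: add p4.
From p4 via epsilon: add p8.
From p8 via epsilon: add p5, p7.
No new states can be added; the closed set is {p2, p4, p5, p7, p8, p10}.

{p2, p4, p5, p7, p8, p10}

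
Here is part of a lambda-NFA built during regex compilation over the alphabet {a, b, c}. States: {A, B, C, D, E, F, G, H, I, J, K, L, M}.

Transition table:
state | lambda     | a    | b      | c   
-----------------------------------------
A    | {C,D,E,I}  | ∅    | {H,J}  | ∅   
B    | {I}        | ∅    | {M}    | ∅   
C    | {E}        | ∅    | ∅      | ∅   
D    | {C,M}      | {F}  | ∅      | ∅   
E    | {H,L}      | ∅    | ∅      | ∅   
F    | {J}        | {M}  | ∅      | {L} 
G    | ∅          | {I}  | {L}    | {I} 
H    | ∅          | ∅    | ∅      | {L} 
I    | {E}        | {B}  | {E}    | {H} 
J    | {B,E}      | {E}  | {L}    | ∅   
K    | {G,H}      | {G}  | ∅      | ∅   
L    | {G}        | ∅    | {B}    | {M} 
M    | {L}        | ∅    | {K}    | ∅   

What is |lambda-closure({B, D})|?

Start with {B, D}.
From B via lambda: add I.
From D via lambda: add C, M.
From C via lambda: add E.
From M via lambda: add L.
From E via lambda: add H.
From L via lambda: add G.
lambda-closure = {B, C, D, E, G, H, I, L, M}, which has 9 states.

9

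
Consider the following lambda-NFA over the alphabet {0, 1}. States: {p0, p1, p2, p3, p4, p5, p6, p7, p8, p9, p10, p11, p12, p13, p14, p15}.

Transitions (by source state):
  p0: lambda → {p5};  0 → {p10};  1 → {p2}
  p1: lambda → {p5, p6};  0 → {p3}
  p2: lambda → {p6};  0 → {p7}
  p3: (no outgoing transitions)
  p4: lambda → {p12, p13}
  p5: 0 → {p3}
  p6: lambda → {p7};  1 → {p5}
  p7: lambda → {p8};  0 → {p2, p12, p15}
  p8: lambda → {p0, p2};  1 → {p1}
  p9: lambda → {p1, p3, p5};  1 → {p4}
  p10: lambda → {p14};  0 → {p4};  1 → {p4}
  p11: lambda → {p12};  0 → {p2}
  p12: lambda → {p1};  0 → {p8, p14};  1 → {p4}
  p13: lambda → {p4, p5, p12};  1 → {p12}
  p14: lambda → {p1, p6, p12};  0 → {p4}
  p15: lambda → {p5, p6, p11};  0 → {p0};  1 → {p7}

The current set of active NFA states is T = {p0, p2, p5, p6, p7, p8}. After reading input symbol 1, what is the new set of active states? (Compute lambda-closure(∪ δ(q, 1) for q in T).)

p0 on 1 → {p2}.
p6 on 1 → {p5}.
p8 on 1 → {p1}.
No 1-transition from p2, p5, p7.
Union after reading 1: {p1, p2, p5}.
Now take the lambda-closure:
From p1 via lambda: add p6.
From p6 via lambda: add p7.
From p7 via lambda: add p8.
From p8 via lambda: add p0.
No new states can be added; the closed set is {p0, p1, p2, p5, p6, p7, p8}.

{p0, p1, p2, p5, p6, p7, p8}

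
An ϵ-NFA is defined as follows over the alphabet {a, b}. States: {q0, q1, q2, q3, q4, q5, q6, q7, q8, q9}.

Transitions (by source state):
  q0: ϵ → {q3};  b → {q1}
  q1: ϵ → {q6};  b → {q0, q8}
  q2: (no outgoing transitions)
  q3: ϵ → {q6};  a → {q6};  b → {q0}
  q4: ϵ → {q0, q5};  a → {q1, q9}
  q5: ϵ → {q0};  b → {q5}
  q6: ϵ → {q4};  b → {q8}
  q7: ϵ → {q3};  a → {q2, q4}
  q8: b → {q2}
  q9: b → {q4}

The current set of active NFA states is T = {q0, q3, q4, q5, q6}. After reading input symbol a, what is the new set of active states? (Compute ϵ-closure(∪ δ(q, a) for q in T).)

{q0, q1, q3, q4, q5, q6, q9}

q3 on a → {q6}.
q4 on a → {q1, q9}.
No a-transition from q0, q5, q6.
Union after reading a: {q1, q6, q9}.
Now take the ϵ-closure:
From q6 via ϵ: add q4.
From q4 via ϵ: add q0, q5.
From q0 via ϵ: add q3.
No new states can be added; the closed set is {q0, q1, q3, q4, q5, q6, q9}.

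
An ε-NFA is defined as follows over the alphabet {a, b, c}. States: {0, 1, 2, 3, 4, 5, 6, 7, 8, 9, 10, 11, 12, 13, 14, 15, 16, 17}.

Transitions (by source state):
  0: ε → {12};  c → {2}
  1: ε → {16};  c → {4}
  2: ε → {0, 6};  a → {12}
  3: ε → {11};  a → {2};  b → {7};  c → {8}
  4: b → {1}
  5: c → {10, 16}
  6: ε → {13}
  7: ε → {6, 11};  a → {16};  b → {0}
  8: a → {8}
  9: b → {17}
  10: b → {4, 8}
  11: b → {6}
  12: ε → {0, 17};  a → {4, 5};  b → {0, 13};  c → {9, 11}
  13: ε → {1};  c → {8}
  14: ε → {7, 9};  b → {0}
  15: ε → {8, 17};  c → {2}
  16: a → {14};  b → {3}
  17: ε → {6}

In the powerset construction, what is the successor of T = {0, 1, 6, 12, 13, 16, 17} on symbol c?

{0, 1, 2, 4, 6, 8, 9, 11, 12, 13, 16, 17}

0 on c → {2}.
1 on c → {4}.
12 on c → {9, 11}.
13 on c → {8}.
No c-transition from 6, 16, 17.
Union after reading c: {2, 4, 8, 9, 11}.
Now take the ε-closure:
From 2 via ε: add 0, 6.
From 0 via ε: add 12.
From 6 via ε: add 13.
From 12 via ε: add 17.
From 13 via ε: add 1.
From 1 via ε: add 16.
No new states can be added; the closed set is {0, 1, 2, 4, 6, 8, 9, 11, 12, 13, 16, 17}.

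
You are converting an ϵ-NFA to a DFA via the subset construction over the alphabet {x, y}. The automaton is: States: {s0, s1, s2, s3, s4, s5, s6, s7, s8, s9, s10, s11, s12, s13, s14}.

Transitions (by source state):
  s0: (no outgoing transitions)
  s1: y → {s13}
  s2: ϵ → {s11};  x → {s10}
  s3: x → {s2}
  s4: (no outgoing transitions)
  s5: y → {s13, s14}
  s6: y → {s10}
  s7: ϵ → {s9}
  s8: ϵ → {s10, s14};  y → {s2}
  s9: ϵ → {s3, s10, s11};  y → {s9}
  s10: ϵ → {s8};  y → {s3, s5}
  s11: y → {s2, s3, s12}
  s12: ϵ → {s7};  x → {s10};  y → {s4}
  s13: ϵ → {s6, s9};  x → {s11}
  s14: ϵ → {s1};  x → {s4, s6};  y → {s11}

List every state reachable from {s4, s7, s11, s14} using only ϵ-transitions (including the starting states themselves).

{s1, s3, s4, s7, s8, s9, s10, s11, s14}

Start with {s4, s7, s11, s14}.
From s7 via ϵ: add s9.
From s14 via ϵ: add s1.
From s9 via ϵ: add s3, s10.
From s10 via ϵ: add s8.
No new states can be added; the closed set is {s1, s3, s4, s7, s8, s9, s10, s11, s14}.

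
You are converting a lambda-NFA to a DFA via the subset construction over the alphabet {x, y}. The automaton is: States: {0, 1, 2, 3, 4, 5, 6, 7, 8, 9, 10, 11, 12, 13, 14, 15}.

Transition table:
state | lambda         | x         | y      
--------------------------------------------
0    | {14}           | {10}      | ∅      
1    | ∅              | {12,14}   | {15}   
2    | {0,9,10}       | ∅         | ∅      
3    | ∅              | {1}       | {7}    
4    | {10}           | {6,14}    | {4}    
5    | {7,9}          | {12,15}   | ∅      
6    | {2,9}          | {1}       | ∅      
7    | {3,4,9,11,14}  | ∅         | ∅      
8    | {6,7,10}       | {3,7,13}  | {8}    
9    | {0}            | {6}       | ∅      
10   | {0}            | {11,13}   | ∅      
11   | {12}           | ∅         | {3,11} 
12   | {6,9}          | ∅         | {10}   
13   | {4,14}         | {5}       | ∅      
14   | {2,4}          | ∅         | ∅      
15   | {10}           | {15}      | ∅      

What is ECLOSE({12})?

Start with {12}.
From 12 via lambda: add 6, 9.
From 6 via lambda: add 2.
From 9 via lambda: add 0.
From 0 via lambda: add 14.
From 2 via lambda: add 10.
From 14 via lambda: add 4.
No new states can be added; the closed set is {0, 2, 4, 6, 9, 10, 12, 14}.

{0, 2, 4, 6, 9, 10, 12, 14}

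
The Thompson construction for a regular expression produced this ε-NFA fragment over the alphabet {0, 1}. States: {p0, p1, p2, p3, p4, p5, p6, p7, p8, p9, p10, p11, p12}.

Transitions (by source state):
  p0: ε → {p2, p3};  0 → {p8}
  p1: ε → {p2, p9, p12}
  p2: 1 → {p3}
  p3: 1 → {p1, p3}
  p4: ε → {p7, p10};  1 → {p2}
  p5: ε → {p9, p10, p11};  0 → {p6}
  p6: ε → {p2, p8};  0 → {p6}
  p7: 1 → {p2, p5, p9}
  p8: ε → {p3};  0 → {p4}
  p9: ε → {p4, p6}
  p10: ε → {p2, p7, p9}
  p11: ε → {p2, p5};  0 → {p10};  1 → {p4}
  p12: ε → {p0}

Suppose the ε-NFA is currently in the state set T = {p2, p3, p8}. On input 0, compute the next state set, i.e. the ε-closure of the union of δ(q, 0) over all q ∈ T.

p8 on 0 → {p4}.
No 0-transition from p2, p3.
Union after reading 0: {p4}.
Now take the ε-closure:
From p4 via ε: add p7, p10.
From p10 via ε: add p2, p9.
From p9 via ε: add p6.
From p6 via ε: add p8.
From p8 via ε: add p3.
No new states can be added; the closed set is {p2, p3, p4, p6, p7, p8, p9, p10}.

{p2, p3, p4, p6, p7, p8, p9, p10}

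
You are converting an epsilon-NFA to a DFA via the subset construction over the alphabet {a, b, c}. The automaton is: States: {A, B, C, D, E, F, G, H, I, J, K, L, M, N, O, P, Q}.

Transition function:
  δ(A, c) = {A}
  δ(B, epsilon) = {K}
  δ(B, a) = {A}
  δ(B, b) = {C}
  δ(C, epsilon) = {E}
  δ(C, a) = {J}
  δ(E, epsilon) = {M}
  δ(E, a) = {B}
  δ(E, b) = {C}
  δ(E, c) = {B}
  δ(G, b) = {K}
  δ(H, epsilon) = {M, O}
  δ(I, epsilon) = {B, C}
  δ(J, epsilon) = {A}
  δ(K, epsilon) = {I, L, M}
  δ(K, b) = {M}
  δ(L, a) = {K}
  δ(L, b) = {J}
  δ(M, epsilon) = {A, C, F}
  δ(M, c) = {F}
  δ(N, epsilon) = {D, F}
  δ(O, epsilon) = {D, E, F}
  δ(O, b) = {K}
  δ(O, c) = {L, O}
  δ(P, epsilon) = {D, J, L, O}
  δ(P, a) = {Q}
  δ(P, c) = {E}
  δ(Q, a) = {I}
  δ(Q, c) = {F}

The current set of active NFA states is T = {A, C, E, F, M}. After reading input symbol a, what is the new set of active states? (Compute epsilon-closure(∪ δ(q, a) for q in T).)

C on a → {J}.
E on a → {B}.
No a-transition from A, F, M.
Union after reading a: {B, J}.
Now take the epsilon-closure:
From B via epsilon: add K.
From J via epsilon: add A.
From K via epsilon: add I, L, M.
From I via epsilon: add C.
From M via epsilon: add F.
From C via epsilon: add E.
No new states can be added; the closed set is {A, B, C, E, F, I, J, K, L, M}.

{A, B, C, E, F, I, J, K, L, M}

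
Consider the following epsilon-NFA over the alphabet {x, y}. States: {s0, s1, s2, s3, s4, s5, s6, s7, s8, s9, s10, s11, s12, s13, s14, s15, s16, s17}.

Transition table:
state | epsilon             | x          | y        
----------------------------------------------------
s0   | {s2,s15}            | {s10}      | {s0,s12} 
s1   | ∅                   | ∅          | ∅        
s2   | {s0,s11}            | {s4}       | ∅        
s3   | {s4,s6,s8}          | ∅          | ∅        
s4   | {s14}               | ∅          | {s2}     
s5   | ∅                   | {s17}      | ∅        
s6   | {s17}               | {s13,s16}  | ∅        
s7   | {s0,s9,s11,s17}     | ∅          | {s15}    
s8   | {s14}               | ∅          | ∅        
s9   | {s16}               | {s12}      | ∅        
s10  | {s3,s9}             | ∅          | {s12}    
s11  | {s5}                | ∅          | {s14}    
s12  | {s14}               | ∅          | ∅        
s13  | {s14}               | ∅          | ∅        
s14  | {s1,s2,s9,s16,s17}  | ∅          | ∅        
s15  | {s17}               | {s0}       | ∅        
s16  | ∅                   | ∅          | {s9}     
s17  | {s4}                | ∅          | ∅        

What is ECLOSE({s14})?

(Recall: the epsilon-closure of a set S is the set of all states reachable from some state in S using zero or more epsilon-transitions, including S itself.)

Start with {s14}.
From s14 via epsilon: add s1, s2, s9, s16, s17.
From s2 via epsilon: add s0, s11.
From s17 via epsilon: add s4.
From s0 via epsilon: add s15.
From s11 via epsilon: add s5.
No new states can be added; the closed set is {s0, s1, s2, s4, s5, s9, s11, s14, s15, s16, s17}.

{s0, s1, s2, s4, s5, s9, s11, s14, s15, s16, s17}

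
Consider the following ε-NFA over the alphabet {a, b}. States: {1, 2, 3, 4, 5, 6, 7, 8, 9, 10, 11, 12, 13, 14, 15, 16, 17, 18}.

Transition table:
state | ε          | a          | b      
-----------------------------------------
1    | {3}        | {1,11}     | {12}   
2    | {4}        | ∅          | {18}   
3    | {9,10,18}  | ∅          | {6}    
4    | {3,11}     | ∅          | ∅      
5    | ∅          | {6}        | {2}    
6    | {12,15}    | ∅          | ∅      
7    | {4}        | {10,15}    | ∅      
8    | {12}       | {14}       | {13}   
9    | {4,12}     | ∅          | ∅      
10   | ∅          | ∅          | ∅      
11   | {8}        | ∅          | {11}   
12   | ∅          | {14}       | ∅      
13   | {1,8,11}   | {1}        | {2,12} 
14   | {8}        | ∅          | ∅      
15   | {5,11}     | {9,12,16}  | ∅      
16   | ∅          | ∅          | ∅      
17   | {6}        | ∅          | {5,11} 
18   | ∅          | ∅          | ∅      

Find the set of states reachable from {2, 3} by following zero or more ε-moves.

{2, 3, 4, 8, 9, 10, 11, 12, 18}

Start with {2, 3}.
From 2 via ε: add 4.
From 3 via ε: add 9, 10, 18.
From 4 via ε: add 11.
From 9 via ε: add 12.
From 11 via ε: add 8.
No new states can be added; the closed set is {2, 3, 4, 8, 9, 10, 11, 12, 18}.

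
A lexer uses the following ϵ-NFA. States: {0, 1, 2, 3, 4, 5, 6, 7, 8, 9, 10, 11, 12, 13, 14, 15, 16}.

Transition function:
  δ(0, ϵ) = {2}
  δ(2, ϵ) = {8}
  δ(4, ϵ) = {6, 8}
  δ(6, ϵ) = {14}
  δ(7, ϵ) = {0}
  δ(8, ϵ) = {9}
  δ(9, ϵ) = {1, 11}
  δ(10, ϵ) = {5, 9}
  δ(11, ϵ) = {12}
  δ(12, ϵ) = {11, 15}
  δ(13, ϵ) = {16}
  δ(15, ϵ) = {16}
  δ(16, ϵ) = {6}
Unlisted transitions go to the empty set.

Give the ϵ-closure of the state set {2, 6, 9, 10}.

{1, 2, 5, 6, 8, 9, 10, 11, 12, 14, 15, 16}

Start with {2, 6, 9, 10}.
From 2 via ϵ: add 8.
From 6 via ϵ: add 14.
From 9 via ϵ: add 1, 11.
From 10 via ϵ: add 5.
From 11 via ϵ: add 12.
From 12 via ϵ: add 15.
From 15 via ϵ: add 16.
No new states can be added; the closed set is {1, 2, 5, 6, 8, 9, 10, 11, 12, 14, 15, 16}.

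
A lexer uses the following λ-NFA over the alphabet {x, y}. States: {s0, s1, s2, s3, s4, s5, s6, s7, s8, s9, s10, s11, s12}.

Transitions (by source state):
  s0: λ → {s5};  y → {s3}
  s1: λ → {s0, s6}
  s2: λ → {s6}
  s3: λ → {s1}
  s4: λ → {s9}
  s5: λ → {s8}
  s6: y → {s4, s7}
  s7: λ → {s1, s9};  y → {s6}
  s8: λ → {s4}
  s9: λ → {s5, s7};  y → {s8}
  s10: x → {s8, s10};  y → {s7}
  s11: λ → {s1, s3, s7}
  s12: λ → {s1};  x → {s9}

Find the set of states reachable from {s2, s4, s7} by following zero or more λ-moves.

Start with {s2, s4, s7}.
From s2 via λ: add s6.
From s4 via λ: add s9.
From s7 via λ: add s1.
From s1 via λ: add s0.
From s9 via λ: add s5.
From s5 via λ: add s8.
No new states can be added; the closed set is {s0, s1, s2, s4, s5, s6, s7, s8, s9}.

{s0, s1, s2, s4, s5, s6, s7, s8, s9}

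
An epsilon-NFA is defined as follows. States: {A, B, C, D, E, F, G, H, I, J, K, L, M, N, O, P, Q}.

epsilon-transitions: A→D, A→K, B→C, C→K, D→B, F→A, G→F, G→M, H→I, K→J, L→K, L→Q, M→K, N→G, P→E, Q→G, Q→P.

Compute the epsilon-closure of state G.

{A, B, C, D, F, G, J, K, M}

Start with {G}.
From G via epsilon: add F, M.
From F via epsilon: add A.
From M via epsilon: add K.
From A via epsilon: add D.
From K via epsilon: add J.
From D via epsilon: add B.
From B via epsilon: add C.
No new states can be added; the closed set is {A, B, C, D, F, G, J, K, M}.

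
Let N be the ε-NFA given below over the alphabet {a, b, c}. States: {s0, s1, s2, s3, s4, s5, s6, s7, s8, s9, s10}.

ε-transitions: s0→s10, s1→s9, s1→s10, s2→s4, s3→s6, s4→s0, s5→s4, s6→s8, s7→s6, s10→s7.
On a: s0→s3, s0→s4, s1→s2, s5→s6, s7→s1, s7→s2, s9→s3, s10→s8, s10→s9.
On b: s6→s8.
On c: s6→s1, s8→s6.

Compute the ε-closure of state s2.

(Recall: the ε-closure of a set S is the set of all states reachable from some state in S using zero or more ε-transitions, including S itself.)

Start with {s2}.
From s2 via ε: add s4.
From s4 via ε: add s0.
From s0 via ε: add s10.
From s10 via ε: add s7.
From s7 via ε: add s6.
From s6 via ε: add s8.
No new states can be added; the closed set is {s0, s2, s4, s6, s7, s8, s10}.

{s0, s2, s4, s6, s7, s8, s10}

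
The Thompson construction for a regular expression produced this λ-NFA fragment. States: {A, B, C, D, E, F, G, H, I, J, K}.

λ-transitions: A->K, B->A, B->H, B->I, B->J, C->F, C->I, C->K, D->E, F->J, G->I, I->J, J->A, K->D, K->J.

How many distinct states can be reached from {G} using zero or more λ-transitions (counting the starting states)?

Start with {G}.
From G via λ: add I.
From I via λ: add J.
From J via λ: add A.
From A via λ: add K.
From K via λ: add D.
From D via λ: add E.
λ-closure = {A, D, E, G, I, J, K}, which has 7 states.

7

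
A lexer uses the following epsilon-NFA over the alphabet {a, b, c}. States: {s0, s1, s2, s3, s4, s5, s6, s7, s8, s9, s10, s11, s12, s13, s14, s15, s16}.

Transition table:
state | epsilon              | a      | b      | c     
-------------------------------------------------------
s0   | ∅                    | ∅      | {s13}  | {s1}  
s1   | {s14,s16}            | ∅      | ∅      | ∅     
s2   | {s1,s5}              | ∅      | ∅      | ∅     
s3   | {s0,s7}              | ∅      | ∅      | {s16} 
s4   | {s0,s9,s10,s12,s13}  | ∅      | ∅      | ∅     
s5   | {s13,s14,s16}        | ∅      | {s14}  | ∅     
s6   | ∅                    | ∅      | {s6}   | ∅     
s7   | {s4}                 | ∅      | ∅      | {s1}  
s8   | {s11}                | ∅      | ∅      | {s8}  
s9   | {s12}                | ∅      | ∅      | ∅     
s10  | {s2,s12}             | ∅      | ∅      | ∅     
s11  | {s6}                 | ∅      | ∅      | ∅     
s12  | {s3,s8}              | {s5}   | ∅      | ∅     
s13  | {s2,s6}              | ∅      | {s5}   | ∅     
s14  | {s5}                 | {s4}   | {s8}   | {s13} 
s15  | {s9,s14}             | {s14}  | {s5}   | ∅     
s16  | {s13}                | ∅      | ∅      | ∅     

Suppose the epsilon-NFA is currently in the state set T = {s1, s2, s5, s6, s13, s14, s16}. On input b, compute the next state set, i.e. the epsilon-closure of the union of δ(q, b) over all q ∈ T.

s5 on b → {s14}.
s6 on b → {s6}.
s13 on b → {s5}.
s14 on b → {s8}.
No b-transition from s1, s2, s16.
Union after reading b: {s5, s6, s8, s14}.
Now take the epsilon-closure:
From s5 via epsilon: add s13, s16.
From s8 via epsilon: add s11.
From s13 via epsilon: add s2.
From s2 via epsilon: add s1.
No new states can be added; the closed set is {s1, s2, s5, s6, s8, s11, s13, s14, s16}.

{s1, s2, s5, s6, s8, s11, s13, s14, s16}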